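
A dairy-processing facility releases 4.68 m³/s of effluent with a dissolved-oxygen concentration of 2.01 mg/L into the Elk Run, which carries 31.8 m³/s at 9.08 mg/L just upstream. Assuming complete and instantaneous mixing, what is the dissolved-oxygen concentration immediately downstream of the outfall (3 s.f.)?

Flow-weighted mixing: C = (Q_r C_r + Q_w C_w)/(Q_r + Q_w)
= (31.8×9.08 + 4.68×2.01)/(31.8 + 4.68) = 298.2/36.48 = 8.173 mg/L.

8.17 mg/L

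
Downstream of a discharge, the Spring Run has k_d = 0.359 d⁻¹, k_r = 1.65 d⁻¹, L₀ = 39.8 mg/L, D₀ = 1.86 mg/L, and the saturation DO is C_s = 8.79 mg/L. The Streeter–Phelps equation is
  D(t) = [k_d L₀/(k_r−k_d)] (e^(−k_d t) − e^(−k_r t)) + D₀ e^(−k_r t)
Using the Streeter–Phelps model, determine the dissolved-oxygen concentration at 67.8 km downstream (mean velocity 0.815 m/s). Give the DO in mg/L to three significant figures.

Travel time t = x/v = 67.8 km / (0.815 m/s) = 67800 m / 0.815 m/s = 83190 s = 0.9628 d.
k_d L₀/(k_r−k_d) = 0.359×39.8/(1.65−0.359) = 14.29/1.291 = 11.07 mg/L.
e^(−k_d t) = e^(−0.359×0.9628) = 0.7078; e^(−k_r t) = e^(−1.65×0.9628) = 0.2042.
D = 11.07 × (0.7078 − 0.2042) + 1.86 × 0.2042 = 5.573 + 0.3798 = 5.953 mg/L.
DO = C_s − D = 8.79 − 5.953 = 2.837 mg/L.

DO ≈ 2.84 mg/L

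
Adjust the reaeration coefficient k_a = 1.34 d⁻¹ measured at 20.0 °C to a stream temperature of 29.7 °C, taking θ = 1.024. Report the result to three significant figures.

k_a(T₂) = k_a(T₁) · θ^(T₂−T₁) = 1.34 × 1.024^(29.7−20.0)
= 1.34 × 1.024^9.70 = 1.34 × 1.259 = 1.687 d⁻¹.

k_a ≈ 1.69 d⁻¹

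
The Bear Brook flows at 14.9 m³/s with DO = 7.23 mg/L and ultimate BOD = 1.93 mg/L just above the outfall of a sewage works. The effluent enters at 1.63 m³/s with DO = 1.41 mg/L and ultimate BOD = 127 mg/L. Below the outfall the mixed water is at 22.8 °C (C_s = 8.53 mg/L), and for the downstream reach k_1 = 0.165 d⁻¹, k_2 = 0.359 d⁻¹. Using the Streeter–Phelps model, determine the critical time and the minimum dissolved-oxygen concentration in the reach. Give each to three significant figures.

t_c ≈ 3.14 d; minimum DO ≈ 4.63 mg/L

Mixed DO = (14.9×7.23 + 1.63×1.41)/(14.9+1.63) = 110.0/16.53 = 6.656 mg/L.
Mixed L₀ = (14.9×1.93 + 1.63×127)/(16.53) = 235.8/16.53 = 14.26 mg/L.
Initial deficit D₀ = C_s − DO₀ = 8.53 − 6.656 = 1.874 mg/L.
t_c = (1/0.1940) ln[(0.359/0.165)(1 − 1.874×0.1940/(0.165×14.26))] = 5.155 × ln(1.840) = 3.142 d.
D_c = (0.165/0.359) × 14.26 × e^(−0.165×3.142) = 0.4596 × 14.26 × 0.5954 = 3.903 mg/L.
Minimum DO = 8.53 − 3.903 = 4.627 mg/L.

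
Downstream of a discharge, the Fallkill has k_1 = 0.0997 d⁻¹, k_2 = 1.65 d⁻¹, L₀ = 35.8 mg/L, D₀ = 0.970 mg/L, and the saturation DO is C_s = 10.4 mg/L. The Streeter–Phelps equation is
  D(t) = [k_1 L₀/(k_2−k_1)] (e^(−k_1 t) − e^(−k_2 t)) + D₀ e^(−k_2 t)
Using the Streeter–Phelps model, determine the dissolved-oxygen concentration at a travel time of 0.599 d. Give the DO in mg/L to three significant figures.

DO ≈ 8.73 mg/L

k_1 L₀/(k_2−k_1) = 0.0997×35.8/(1.65−0.0997) = 3.569/1.550 = 2.302 mg/L.
e^(−k_1 t) = e^(−0.0997×0.5990) = 0.9420; e^(−k_2 t) = e^(−1.65×0.5990) = 0.3722.
D = 2.302 × (0.9420 − 0.3722) + 0.970 × 0.3722 = 1.312 + 0.3610 = 1.673 mg/L.
DO = C_s − D = 10.4 − 1.673 = 8.727 mg/L.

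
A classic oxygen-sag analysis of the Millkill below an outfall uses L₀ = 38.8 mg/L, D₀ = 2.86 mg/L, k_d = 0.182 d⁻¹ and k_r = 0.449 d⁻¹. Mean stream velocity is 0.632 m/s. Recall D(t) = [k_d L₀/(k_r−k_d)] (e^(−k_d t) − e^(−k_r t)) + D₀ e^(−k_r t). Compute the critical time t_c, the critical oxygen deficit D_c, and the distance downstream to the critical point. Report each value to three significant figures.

t_c = [1/(k_r−k_d)] ln[(k_r/k_d)(1 − D₀(k_r−k_d)/(k_d L₀))]
= [1/(0.449−0.182)] ln[(0.449/0.182)(1 − 2.86×0.2670/(0.182×38.8))]
= (1/0.2670) ln[2.467 × 0.8919] = 3.745 × ln(2.200) = 3.745 × 0.7886 = 2.953 d.
D_c = (k_d/k_r) L₀ e^(−k_d t_c) = (0.182/0.449) × 38.8 × e^(−0.182×2.953) = 0.4053 × 38.8 × 0.5842 = 9.188 mg/L.
x_c = v t_c = 0.632 m/s × 2.953 d × 86400 s/d = 161300 m ≈ 161 km.

t_c ≈ 2.95 d; D_c ≈ 9.19 mg/L; x_c ≈ 161 km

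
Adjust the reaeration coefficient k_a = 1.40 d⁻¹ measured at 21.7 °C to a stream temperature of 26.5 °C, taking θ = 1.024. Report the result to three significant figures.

k_a(T₂) = k_a(T₁) · θ^(T₂−T₁) = 1.40 × 1.024^(26.5−21.7)
= 1.40 × 1.024^4.80 = 1.40 × 1.121 = 1.569 d⁻¹.

k_a ≈ 1.57 d⁻¹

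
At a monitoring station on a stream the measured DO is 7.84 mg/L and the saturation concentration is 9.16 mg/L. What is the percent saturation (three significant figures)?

% saturation = C/C_s × 100 = 7.84/9.16 × 100 = 85.6 %.

85.6 % saturation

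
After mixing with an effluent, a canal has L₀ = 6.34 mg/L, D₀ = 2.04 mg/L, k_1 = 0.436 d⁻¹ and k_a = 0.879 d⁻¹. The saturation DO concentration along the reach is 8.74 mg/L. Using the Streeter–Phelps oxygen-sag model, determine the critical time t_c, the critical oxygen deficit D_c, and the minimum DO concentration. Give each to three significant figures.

t_c = [1/(k_a−k_1)] ln[(k_a/k_1)(1 − D₀(k_a−k_1)/(k_1 L₀))]
= [1/(0.879−0.436)] ln[(0.879/0.436)(1 − 2.04×0.4430/(0.436×6.34))]
= (1/0.4430) ln[2.016 × 0.6731] = 2.257 × ln(1.357) = 2.257 × 0.3052 = 0.6890 d.
D_c = (k_1/k_a) L₀ e^(−k_1 t_c) = (0.436/0.879) × 6.34 × e^(−0.436×0.6890) = 0.4960 × 6.34 × 0.7405 = 2.329 mg/L.
Minimum DO = C_s − D_c = 8.74 − 2.329 = 6.411 mg/L.

t_c ≈ 0.689 d; D_c ≈ 2.33 mg/L; min DO ≈ 6.41 mg/L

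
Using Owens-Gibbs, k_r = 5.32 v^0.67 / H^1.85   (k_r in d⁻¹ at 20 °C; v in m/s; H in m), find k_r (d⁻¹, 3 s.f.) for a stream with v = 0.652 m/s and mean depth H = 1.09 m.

k_r ≈ 3.41 d⁻¹

k_r = 5.32 × 0.652^0.67 / 1.09^1.85 = 5.32 × 0.7508 / 1.173 = 3.406 d⁻¹.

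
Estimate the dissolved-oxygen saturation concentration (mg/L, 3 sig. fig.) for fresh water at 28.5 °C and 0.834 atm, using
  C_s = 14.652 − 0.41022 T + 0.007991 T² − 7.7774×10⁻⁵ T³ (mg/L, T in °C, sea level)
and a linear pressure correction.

At sea level: C_s = 14.652 − 0.41022×28.5 + 0.007991×28.5² − 7.7774×10⁻⁵×28.5³ = 7.651 mg/L.
Pressure correction: C_s' = 7.651 × 0.834 = 6.381 mg/L.

C_s ≈ 6.38 mg/L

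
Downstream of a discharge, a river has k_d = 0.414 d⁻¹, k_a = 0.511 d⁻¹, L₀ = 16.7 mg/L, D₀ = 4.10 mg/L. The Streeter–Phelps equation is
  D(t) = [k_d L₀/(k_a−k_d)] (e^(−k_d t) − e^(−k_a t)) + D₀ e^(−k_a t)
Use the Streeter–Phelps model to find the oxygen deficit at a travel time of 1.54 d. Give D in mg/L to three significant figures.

k_d L₀/(k_a−k_d) = 0.414×16.7/(0.511−0.414) = 6.914/0.09700 = 71.28 mg/L.
e^(−k_d t) = e^(−0.414×1.540) = 0.5286; e^(−k_a t) = e^(−0.511×1.540) = 0.4552.
D = 71.28 × (0.5286 − 0.4552) + 4.10 × 0.4552 = 5.228 + 1.866 = 7.094 mg/L.

D ≈ 7.09 mg/L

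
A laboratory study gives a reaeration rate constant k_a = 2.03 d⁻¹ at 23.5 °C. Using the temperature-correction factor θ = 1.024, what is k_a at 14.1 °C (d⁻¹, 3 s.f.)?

k_a ≈ 1.62 d⁻¹

k_a(T₂) = k_a(T₁) · θ^(T₂−T₁) = 2.03 × 1.024^(14.1−23.5)
= 2.03 × 1.024^-9.40 = 2.03 × 0.8002 = 1.624 d⁻¹.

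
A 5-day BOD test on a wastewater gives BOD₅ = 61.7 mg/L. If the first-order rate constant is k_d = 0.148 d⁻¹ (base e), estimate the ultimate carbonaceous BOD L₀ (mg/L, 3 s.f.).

BOD₅ = L₀(1 − e^(−5k_d)) ⇒ L₀ = BOD₅ / (1 − e^(−5×0.148))
= 61.7 / (1 − 0.4771) = 61.7 / 0.5229 = 118.0 mg/L.

L₀ ≈ 118 mg/L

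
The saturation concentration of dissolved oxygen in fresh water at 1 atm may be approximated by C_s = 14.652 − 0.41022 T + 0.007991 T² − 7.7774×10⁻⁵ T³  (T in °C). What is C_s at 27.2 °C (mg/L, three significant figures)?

C_s ≈ 7.84 mg/L

C_s = 14.652 − 0.41022×27.2 + 0.007991×27.2² − 7.7774×10⁻⁵×27.2³ = 7.841 mg/L.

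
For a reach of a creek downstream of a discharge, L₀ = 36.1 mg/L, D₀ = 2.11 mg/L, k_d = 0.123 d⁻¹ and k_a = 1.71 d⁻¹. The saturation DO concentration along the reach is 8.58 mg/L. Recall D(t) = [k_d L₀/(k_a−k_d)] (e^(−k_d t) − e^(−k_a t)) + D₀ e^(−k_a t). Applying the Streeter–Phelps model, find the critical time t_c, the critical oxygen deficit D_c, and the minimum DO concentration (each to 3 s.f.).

t_c = [1/(k_a−k_d)] ln[(k_a/k_d)(1 − D₀(k_a−k_d)/(k_d L₀))]
= [1/(1.71−0.123)] ln[(1.71/0.123)(1 − 2.11×1.587/(0.123×36.1))]
= (1/1.587) ln[13.90 × 0.2459] = 0.6301 × ln(3.418) = 0.6301 × 1.229 = 0.7745 d.
D_c = (k_d/k_a) L₀ e^(−k_d t_c) = (0.123/1.71) × 36.1 × e^(−0.123×0.7745) = 0.07193 × 36.1 × 0.9091 = 2.361 mg/L.
Minimum DO = C_s − D_c = 8.58 − 2.361 = 6.219 mg/L.

t_c ≈ 0.774 d; D_c ≈ 2.36 mg/L; min DO ≈ 6.22 mg/L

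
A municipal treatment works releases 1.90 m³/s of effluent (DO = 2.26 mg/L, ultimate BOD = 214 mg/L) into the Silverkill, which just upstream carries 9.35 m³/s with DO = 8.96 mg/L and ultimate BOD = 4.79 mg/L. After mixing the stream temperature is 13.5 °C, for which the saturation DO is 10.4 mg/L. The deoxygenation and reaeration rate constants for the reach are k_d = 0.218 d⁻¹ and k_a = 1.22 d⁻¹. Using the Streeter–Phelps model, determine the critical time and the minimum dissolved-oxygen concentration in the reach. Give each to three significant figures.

t_c ≈ 1.37 d; minimum DO ≈ 5.08 mg/L

Mixed DO = (9.35×8.96 + 1.90×2.26)/(9.35+1.90) = 88.07/11.25 = 7.828 mg/L.
Mixed L₀ = (9.35×4.79 + 1.90×214)/(11.25) = 451.4/11.25 = 40.12 mg/L.
Initial deficit D₀ = C_s − DO₀ = 10.4 − 7.828 = 2.572 mg/L.
t_c = (1/1.002) ln[(1.22/0.218)(1 − 2.572×1.002/(0.218×40.12))] = 0.9980 × ln(3.948) = 1.370 d.
D_c = (0.218/1.22) × 40.12 × e^(−0.218×1.370) = 0.1787 × 40.12 × 0.7417 = 5.318 mg/L.
Minimum DO = 10.4 − 5.318 = 5.082 mg/L.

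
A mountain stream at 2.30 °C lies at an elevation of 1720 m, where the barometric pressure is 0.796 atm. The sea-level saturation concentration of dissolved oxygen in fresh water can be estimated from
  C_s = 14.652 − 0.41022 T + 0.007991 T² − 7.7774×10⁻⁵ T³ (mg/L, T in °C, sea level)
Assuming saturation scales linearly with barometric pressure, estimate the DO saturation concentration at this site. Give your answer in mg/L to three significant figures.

C_s ≈ 10.9 mg/L

At sea level: C_s = 14.652 − 0.41022×2.30 + 0.007991×2.30² − 7.7774×10⁻⁵×2.30³ = 13.75 mg/L.
Pressure correction: C_s' = 13.75 × 0.796 = 10.94 mg/L.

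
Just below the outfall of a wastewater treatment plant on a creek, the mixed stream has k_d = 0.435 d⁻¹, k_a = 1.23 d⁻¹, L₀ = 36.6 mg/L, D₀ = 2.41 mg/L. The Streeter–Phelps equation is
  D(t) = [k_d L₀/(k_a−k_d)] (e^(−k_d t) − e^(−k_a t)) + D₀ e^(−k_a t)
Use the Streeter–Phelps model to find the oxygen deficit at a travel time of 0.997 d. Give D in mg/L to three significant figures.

k_d L₀/(k_a−k_d) = 0.435×36.6/(1.23−0.435) = 15.92/0.7950 = 20.03 mg/L.
e^(−k_d t) = e^(−0.435×0.9970) = 0.6481; e^(−k_a t) = e^(−1.23×0.9970) = 0.2934.
D = 20.03 × (0.6481 − 0.2934) + 2.41 × 0.2934 = 7.104 + 0.7070 = 7.811 mg/L.

D ≈ 7.81 mg/L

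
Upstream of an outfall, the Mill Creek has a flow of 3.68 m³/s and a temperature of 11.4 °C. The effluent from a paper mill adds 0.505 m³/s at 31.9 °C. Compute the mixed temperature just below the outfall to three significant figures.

13.9 °C

Flow-weighted mixing: C = (Q_r C_r + Q_w C_w)/(Q_r + Q_w)
= (3.68×11.4 + 0.505×31.9)/(3.68 + 0.505) = 58.06/4.185 = 13.87 °C.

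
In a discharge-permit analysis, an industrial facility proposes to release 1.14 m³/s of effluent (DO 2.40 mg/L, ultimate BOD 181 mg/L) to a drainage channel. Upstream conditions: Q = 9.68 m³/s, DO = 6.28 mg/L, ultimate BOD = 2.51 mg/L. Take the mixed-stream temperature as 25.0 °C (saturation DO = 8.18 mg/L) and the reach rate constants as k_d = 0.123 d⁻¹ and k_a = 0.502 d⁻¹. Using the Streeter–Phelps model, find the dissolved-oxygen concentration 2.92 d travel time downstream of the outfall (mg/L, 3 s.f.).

Mixed DO = (9.68×6.28 + 1.14×2.40)/(9.68+1.14) = 63.53/10.82 = 5.871 mg/L.
Mixed L₀ = (9.68×2.51 + 1.14×181)/(10.82) = 230.6/10.82 = 21.32 mg/L.
Initial deficit D₀ = C_s − DO₀ = 8.18 − 5.871 = 2.309 mg/L.
D(2.92) = [0.123×21.32/(0.502−0.123)](e^(−0.123×2.92) − e^(−0.502×2.92)) + 2.309 e^(−0.502×2.92)
= 6.918 × (0.6983 − 0.2309) + 2.309 × 0.2309 = 3.766 mg/L.
DO = 8.18 − 3.766 = 4.414 mg/L.

DO ≈ 4.41 mg/L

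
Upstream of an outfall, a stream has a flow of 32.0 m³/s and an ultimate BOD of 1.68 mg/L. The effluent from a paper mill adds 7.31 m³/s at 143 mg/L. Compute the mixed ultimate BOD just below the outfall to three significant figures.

28.0 mg/L

Flow-weighted mixing: C = (Q_r C_r + Q_w C_w)/(Q_r + Q_w)
= (32.0×1.68 + 7.31×143)/(32.0 + 7.31) = 1099/39.31 = 27.96 mg/L.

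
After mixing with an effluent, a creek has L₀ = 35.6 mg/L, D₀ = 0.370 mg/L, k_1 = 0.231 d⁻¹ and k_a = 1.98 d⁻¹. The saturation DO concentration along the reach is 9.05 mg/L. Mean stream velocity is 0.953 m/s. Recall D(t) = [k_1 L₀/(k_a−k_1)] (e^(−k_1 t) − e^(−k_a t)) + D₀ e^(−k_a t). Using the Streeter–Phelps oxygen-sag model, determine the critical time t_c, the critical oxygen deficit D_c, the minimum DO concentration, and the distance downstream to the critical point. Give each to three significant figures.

t_c = [1/(k_a−k_1)] ln[(k_a/k_1)(1 − D₀(k_a−k_1)/(k_1 L₀))]
= [1/(1.98−0.231)] ln[(1.98/0.231)(1 − 0.370×1.749/(0.231×35.6))]
= (1/1.749) ln[8.571 × 0.9213] = 0.5718 × ln(7.897) = 0.5718 × 2.066 = 1.182 d.
D_c = (k_1/k_a) L₀ e^(−k_1 t_c) = (0.231/1.98) × 35.6 × e^(−0.231×1.182) = 0.1167 × 35.6 × 0.7611 = 3.161 mg/L.
Minimum DO = C_s − D_c = 9.05 − 3.161 = 5.889 mg/L.
x_c = v t_c = 0.953 m/s × 1.182 d × 86400 s/d = 97290 m ≈ 97.3 km.

t_c ≈ 1.18 d; D_c ≈ 3.16 mg/L; min DO ≈ 5.89 mg/L; x_c ≈ 97.3 km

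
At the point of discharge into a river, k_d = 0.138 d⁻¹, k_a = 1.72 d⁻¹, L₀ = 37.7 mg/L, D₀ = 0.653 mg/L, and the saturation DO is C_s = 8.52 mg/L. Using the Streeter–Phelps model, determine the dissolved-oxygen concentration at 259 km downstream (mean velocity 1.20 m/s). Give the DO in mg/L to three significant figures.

Travel time t = x/v = 259 km / (1.20 m/s) = 259000 m / 1.20 m/s = 215800 s = 2.498 d.
k_d L₀/(k_a−k_d) = 0.138×37.7/(1.72−0.138) = 5.203/1.582 = 3.289 mg/L.
e^(−k_d t) = e^(−0.138×2.498) = 0.7084; e^(−k_a t) = e^(−1.72×2.498) = 0.01361.
D = 3.289 × (0.7084 − 0.01361) + 0.653 × 0.01361 = 2.285 + 0.008890 = 2.294 mg/L.
DO = C_s − D = 8.52 − 2.294 = 6.226 mg/L.

DO ≈ 6.23 mg/L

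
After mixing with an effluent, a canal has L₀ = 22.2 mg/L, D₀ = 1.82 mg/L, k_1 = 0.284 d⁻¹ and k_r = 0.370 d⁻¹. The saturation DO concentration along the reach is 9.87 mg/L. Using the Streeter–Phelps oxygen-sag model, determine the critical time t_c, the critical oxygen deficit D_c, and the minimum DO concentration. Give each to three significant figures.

With k_r/k_1 = 1.303 and 1 − D₀(k_r−k_1)/(k_1 L₀) = 0.9752,
t_c = ln(1.303 × 0.9752) / (0.370 − 0.284) = ln(1.270) / 0.08600 = 0.2394/0.08600 = 2.784 d.
D_c = (k_1/k_r) L₀ e^(−k_1 t_c) = (0.284/0.370) × 22.2 × e^(−0.284×2.784) = 0.7676 × 22.2 × 0.4536 = 7.729 mg/L.
Minimum DO = C_s − D_c = 9.87 − 7.729 = 2.141 mg/L.

t_c ≈ 2.78 d; D_c ≈ 7.73 mg/L; min DO ≈ 2.14 mg/L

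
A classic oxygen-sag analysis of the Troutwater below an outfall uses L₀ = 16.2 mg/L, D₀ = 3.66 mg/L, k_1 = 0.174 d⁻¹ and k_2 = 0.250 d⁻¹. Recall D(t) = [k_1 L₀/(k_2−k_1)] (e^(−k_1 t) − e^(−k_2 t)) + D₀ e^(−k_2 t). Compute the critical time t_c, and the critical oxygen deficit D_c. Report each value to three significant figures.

t_c ≈ 3.40 d; D_c ≈ 6.24 mg/L

With k_2/k_1 = 1.437 and 1 − D₀(k_2−k_1)/(k_1 L₀) = 0.9013,
t_c = ln(1.437 × 0.9013) / (0.250 − 0.174) = ln(1.295) / 0.07600 = 0.2585/0.07600 = 3.401 d.
L(t_c) = L₀ e^(−k_1 t_c) = 16.2 × 0.5533 = 8.963 mg/L, and at the critical point k_2 D_c = k_1 L, so D_c = (0.174/0.250) × 8.963 = 6.239 mg/L.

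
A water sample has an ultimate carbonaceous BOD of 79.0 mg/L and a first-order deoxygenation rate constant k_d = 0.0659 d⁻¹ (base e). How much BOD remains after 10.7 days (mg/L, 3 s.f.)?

L ≈ 39.0 mg/L

L_t = L₀ e^(−k_d t) = 79.0 × e^(−0.0659×10.7) = 79.0 × 0.4940 = 39.03 mg/L.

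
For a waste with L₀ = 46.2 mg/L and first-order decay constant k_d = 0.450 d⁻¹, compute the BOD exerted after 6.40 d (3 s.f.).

y ≈ 43.6 mg/L

y_t = L₀(1 − e^(−k_d t)) = 46.2 × (1 − e^(−0.450×6.40))
= 46.2 × (1 − 0.05613) = 46.2 × 0.9439 = 43.61 mg/L.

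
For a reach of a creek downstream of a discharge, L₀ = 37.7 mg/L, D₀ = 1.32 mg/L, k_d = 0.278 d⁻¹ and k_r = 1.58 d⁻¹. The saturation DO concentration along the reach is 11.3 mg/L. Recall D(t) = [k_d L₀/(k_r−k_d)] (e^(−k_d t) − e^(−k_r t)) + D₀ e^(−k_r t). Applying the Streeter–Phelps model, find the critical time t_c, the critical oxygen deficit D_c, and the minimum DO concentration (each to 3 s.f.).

t_c ≈ 1.20 d; D_c ≈ 4.76 mg/L; min DO ≈ 6.54 mg/L

At the critical point dD/dt = 0, so k_d L₀ e^(−k_d t) = k_r D. Substituting D(t) from the Streeter–Phelps equation and solving for t gives
t_c = ln[(k_r/k_d)(1 − D₀(k_r−k_d)/(k_d L₀))] / (k_r−k_d).
Here k_r−k_d = 1.302 d⁻¹ and 1 − D₀(k_r−k_d)/(k_d L₀) = 1 − 1.32×1.302/(0.278×37.7) = 0.8360, so
t_c = ln(5.683 × 0.8360) / 1.302 = 1.558 / 1.302 = 1.197 d.
D_c = (k_d/k_r) L₀ e^(−k_d t_c) = (0.278/1.58) × 37.7 × e^(−0.278×1.197) = 0.1759 × 37.7 × 0.7169 = 4.756 mg/L.
Minimum DO = C_s − D_c = 11.3 − 4.756 = 6.544 mg/L.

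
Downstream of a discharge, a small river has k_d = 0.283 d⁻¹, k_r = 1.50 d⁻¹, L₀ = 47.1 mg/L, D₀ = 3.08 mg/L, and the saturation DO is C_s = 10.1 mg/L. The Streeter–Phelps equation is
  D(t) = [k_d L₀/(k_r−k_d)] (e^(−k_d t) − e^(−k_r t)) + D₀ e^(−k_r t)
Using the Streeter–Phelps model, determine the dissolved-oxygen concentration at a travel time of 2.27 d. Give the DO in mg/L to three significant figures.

k_d L₀/(k_r−k_d) = 0.283×47.1/(1.50−0.283) = 13.33/1.217 = 10.95 mg/L.
e^(−k_d t) = e^(−0.283×2.270) = 0.5260; e^(−k_r t) = e^(−1.50×2.270) = 0.03321.
D = 10.95 × (0.5260 − 0.03321) + 3.08 × 0.03321 = 5.398 + 0.1023 = 5.500 mg/L.
DO = C_s − D = 10.1 − 5.500 = 4.600 mg/L.

DO ≈ 4.60 mg/L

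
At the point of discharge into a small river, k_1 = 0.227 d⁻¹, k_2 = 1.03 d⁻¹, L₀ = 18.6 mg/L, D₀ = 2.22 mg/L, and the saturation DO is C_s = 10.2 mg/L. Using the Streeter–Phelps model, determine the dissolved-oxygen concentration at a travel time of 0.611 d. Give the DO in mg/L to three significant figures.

DO ≈ 7.24 mg/L

k_1 L₀/(k_2−k_1) = 0.227×18.6/(1.03−0.227) = 4.222/0.8030 = 5.258 mg/L.
e^(−k_1 t) = e^(−0.227×0.6110) = 0.8705; e^(−k_2 t) = e^(−1.03×0.6110) = 0.5329.
D = 5.258 × (0.8705 − 0.5329) + 2.22 × 0.5329 = 1.775 + 1.183 = 2.958 mg/L.
DO = C_s − D = 10.2 − 2.958 = 7.242 mg/L.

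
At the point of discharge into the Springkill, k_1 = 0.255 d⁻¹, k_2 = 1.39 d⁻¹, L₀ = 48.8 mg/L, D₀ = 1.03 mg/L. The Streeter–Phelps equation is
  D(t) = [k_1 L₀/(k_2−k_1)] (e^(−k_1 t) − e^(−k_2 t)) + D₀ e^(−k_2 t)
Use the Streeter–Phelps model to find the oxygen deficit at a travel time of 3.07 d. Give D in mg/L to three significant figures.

k_1 L₀/(k_2−k_1) = 0.255×48.8/(1.39−0.255) = 12.44/1.135 = 10.96 mg/L.
e^(−k_1 t) = e^(−0.255×3.070) = 0.4571; e^(−k_2 t) = e^(−1.39×3.070) = 0.01402.
D = 10.96 × (0.4571 − 0.01402) + 1.03 × 0.01402 = 4.858 + 0.01444 = 4.872 mg/L.

D ≈ 4.87 mg/L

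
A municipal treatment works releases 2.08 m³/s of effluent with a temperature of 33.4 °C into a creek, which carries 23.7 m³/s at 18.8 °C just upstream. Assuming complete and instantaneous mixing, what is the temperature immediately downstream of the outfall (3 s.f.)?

Flow-weighted mixing: C = (Q_r C_r + Q_w C_w)/(Q_r + Q_w)
= (23.7×18.8 + 2.08×33.4)/(23.7 + 2.08) = 515.0/25.78 = 19.98 °C.

20.0 °C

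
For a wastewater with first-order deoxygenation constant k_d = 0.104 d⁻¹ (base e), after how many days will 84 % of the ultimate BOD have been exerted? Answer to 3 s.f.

y/L₀ = 1 − e^(−k_d t) = 0.84 ⇒ e^(−k_d t) = 0.160
t = −ln(0.160) / 0.104 = 1.833 / 0.104 = 17.62 d.

t ≈ 17.6 d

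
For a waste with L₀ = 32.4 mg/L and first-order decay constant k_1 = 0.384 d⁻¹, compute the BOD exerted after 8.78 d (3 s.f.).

y_t = L₀(1 − e^(−k_1 t)) = 32.4 × (1 − e^(−0.384×8.78))
= 32.4 × (1 − 0.03434) = 32.4 × 0.9657 = 31.29 mg/L.

y ≈ 31.3 mg/L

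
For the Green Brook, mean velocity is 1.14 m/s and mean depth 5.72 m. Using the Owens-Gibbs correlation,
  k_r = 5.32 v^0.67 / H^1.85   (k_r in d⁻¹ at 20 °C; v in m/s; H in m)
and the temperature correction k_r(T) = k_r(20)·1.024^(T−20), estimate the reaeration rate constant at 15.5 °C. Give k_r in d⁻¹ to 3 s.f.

k_r(20) = 5.32 × 1.14^0.67 / 5.72^1.85 = 5.32 × 1.092 / 25.19 = 0.2306 d⁻¹.
k_r(15.5) = 0.2306 × 1.024^(15.5−20) = 0.2306 × 0.8988 = 0.2073 d⁻¹.

k_r ≈ 0.207 d⁻¹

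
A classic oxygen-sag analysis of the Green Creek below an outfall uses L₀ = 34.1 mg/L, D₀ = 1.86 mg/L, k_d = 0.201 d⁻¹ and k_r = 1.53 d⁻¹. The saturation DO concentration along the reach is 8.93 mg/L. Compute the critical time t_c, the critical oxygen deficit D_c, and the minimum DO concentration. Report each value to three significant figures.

t_c = [1/(k_r−k_d)] ln[(k_r/k_d)(1 − D₀(k_r−k_d)/(k_d L₀))]
= [1/(1.53−0.201)] ln[(1.53/0.201)(1 − 1.86×1.329/(0.201×34.1))]
= (1/1.329) ln[7.612 × 0.6393] = 0.7524 × ln(4.867) = 0.7524 × 1.582 = 1.191 d.
D_c = (k_d/k_r) L₀ e^(−k_d t_c) = (0.201/1.53) × 34.1 × e^(−0.201×1.191) = 0.1314 × 34.1 × 0.7872 = 3.526 mg/L.
Minimum DO = C_s − D_c = 8.93 − 3.526 = 5.404 mg/L.

t_c ≈ 1.19 d; D_c ≈ 3.53 mg/L; min DO ≈ 5.40 mg/L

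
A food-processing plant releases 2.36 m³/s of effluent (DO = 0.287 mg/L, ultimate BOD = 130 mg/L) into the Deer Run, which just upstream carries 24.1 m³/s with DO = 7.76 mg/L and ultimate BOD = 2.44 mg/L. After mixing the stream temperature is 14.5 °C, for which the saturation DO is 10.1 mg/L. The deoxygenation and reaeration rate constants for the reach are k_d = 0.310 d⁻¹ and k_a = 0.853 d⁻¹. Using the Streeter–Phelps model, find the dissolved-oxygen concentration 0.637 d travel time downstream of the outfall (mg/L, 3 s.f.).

Mixed DO = (24.1×7.76 + 2.36×0.287)/(24.1+2.36) = 187.7/26.46 = 7.093 mg/L.
Mixed L₀ = (24.1×2.44 + 2.36×130)/(26.46) = 365.6/26.46 = 13.82 mg/L.
Initial deficit D₀ = C_s − DO₀ = 10.1 − 7.093 = 3.007 mg/L.
D(0.637) = [0.310×13.82/(0.853−0.310)](e^(−0.310×0.637) − e^(−0.853×0.637)) + 3.007 e^(−0.853×0.637)
= 7.888 × (0.8208 − 0.5808) + 3.007 × 0.5808 = 3.639 mg/L.
DO = 10.1 − 3.639 = 6.461 mg/L.

DO ≈ 6.46 mg/L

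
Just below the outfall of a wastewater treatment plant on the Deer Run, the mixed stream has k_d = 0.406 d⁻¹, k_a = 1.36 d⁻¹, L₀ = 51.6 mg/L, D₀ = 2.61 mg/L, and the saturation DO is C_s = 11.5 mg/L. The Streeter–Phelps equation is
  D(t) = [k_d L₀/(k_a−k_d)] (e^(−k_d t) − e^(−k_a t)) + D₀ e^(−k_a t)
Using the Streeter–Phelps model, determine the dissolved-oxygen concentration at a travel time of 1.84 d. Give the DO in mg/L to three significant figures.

k_d L₀/(k_a−k_d) = 0.406×51.6/(1.36−0.406) = 20.95/0.9540 = 21.96 mg/L.
e^(−k_d t) = e^(−0.406×1.840) = 0.4738; e^(−k_a t) = e^(−1.36×1.840) = 0.08189.
D = 21.96 × (0.4738 − 0.08189) + 2.61 × 0.08189 = 8.606 + 0.2137 = 8.819 mg/L.
DO = C_s − D = 11.5 − 8.819 = 2.681 mg/L.

DO ≈ 2.68 mg/L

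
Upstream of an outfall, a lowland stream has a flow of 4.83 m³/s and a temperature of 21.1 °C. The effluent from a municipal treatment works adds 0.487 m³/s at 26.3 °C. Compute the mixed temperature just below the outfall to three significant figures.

21.6 °C

Flow-weighted mixing: C = (Q_r C_r + Q_w C_w)/(Q_r + Q_w)
= (4.83×21.1 + 0.487×26.3)/(4.83 + 0.487) = 114.7/5.317 = 21.58 °C.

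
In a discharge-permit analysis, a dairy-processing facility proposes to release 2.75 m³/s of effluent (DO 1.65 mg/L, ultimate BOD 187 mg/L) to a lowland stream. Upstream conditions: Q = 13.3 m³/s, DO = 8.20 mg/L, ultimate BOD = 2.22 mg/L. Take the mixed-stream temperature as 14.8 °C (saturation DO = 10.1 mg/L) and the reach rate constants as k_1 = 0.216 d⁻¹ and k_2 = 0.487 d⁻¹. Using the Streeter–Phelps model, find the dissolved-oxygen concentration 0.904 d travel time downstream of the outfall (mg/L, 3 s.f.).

DO ≈ 3.33 mg/L

Mixed DO = (13.3×8.20 + 2.75×1.65)/(13.3+2.75) = 113.6/16.05 = 7.078 mg/L.
Mixed L₀ = (13.3×2.22 + 2.75×187)/(16.05) = 543.8/16.05 = 33.88 mg/L.
Initial deficit D₀ = C_s − DO₀ = 10.1 − 7.078 = 3.022 mg/L.
D(0.904) = [0.216×33.88/(0.487−0.216)](e^(−0.216×0.904) − e^(−0.487×0.904)) + 3.022 e^(−0.487×0.904)
= 27.00 × (0.8226 − 0.6439) + 3.022 × 0.6439 = 6.773 mg/L.
DO = 10.1 − 6.773 = 3.327 mg/L.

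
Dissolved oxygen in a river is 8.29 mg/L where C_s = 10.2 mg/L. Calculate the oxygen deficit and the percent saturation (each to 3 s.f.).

D ≈ 1.91 mg/L; 81.3 % saturation

D = C_s − C = 10.2 − 8.29 = 1.91 mg/L.
% saturation = 8.29/10.2 × 100 = 81.3 %.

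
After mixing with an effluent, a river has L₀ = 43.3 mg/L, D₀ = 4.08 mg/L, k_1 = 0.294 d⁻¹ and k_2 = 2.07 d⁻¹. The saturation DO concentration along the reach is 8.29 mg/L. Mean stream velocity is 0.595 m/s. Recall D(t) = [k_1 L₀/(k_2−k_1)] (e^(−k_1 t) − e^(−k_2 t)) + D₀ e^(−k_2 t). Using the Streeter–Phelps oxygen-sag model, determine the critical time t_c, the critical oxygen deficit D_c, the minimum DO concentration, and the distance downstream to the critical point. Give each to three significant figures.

t_c ≈ 0.625 d; D_c ≈ 5.12 mg/L; min DO ≈ 3.17 mg/L; x_c ≈ 32.1 km

t_c = [1/(k_2−k_1)] ln[(k_2/k_1)(1 − D₀(k_2−k_1)/(k_1 L₀))]
= [1/(2.07−0.294)] ln[(2.07/0.294)(1 − 4.08×1.776/(0.294×43.3))]
= (1/1.776) ln[7.041 × 0.4308] = 0.5631 × ln(3.033) = 0.5631 × 1.110 = 0.6248 d.
L(t_c) = L₀ e^(−k_1 t_c) = 43.3 × 0.8322 = 36.03 mg/L, and at the critical point k_2 D_c = k_1 L, so D_c = (0.294/2.07) × 36.03 = 5.118 mg/L.
Minimum DO = C_s − D_c = 8.29 − 5.118 = 3.172 mg/L.
x_c = v t_c = 0.595 m/s × 0.6248 d × 86400 s/d = 32120 m ≈ 32.1 km.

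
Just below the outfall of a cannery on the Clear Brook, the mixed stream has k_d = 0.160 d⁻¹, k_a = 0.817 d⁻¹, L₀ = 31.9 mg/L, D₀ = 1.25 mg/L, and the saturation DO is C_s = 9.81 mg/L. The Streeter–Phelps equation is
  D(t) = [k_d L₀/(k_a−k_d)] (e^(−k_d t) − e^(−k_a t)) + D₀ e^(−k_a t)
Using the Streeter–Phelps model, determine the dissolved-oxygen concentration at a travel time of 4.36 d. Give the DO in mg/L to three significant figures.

DO ≈ 6.13 mg/L

k_d L₀/(k_a−k_d) = 0.160×31.9/(0.817−0.160) = 5.104/0.6570 = 7.769 mg/L.
e^(−k_d t) = e^(−0.160×4.360) = 0.4978; e^(−k_a t) = e^(−0.817×4.360) = 0.02838.
D = 7.769 × (0.4978 − 0.02838) + 1.25 × 0.02838 = 3.647 + 0.03547 = 3.682 mg/L.
DO = C_s − D = 9.81 − 3.682 = 6.128 mg/L.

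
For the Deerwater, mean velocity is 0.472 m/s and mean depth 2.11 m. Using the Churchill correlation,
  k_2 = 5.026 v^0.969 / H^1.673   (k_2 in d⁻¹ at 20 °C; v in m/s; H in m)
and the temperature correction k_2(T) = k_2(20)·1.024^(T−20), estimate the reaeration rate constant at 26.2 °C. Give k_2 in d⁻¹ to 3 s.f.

k_2 ≈ 0.807 d⁻¹

k_2(20) = 5.026 × 0.472^0.969 / 2.11^1.673 = 5.026 × 0.4831 / 3.488 = 0.6962 d⁻¹.
k_2(26.2) = 0.6962 × 1.024^(26.2−20) = 0.6962 × 1.158 = 0.8065 d⁻¹.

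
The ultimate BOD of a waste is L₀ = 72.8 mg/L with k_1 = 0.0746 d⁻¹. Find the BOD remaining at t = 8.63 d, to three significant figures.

L_t = L₀ e^(−k_1 t) = 72.8 × e^(−0.0746×8.63) = 72.8 × 0.5253 = 38.24 mg/L.

L ≈ 38.2 mg/L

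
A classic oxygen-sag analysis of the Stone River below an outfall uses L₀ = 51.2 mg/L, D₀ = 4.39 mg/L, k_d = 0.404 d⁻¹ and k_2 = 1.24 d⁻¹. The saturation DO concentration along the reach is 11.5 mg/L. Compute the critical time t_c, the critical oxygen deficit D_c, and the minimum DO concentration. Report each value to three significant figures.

t_c ≈ 1.11 d; D_c ≈ 10.7 mg/L; min DO ≈ 0.838 mg/L

At the critical point dD/dt = 0, so k_d L₀ e^(−k_d t) = k_2 D. Substituting D(t) from the Streeter–Phelps equation and solving for t gives
t_c = ln[(k_2/k_d)(1 − D₀(k_2−k_d)/(k_d L₀))] / (k_2−k_d).
Here k_2−k_d = 0.8360 d⁻¹ and 1 − D₀(k_2−k_d)/(k_d L₀) = 1 − 4.39×0.8360/(0.404×51.2) = 0.8226, so
t_c = ln(3.069 × 0.8226) / 0.8360 = 0.9261 / 0.8360 = 1.108 d.
D_c = (k_d/k_2) L₀ e^(−k_d t_c) = (0.404/1.24) × 51.2 × e^(−0.404×1.108) = 0.3258 × 51.2 × 0.6392 = 10.66 mg/L.
Minimum DO = C_s − D_c = 11.5 − 10.66 = 0.8375 mg/L.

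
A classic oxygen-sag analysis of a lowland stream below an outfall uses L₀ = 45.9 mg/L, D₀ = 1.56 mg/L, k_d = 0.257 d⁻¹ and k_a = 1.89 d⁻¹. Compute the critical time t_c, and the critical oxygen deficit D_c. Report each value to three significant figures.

t_c ≈ 1.07 d; D_c ≈ 4.74 mg/L

With k_a/k_d = 7.354 and 1 − D₀(k_a−k_d)/(k_d L₀) = 0.7840,
t_c = ln(7.354 × 0.7840) / (1.89 − 0.257) = ln(5.766) / 1.633 = 1.752/1.633 = 1.073 d.
L(t_c) = L₀ e^(−k_d t_c) = 45.9 × 0.7590 = 34.84 mg/L, and at the critical point k_a D_c = k_d L, so D_c = (0.257/1.89) × 34.84 = 4.737 mg/L.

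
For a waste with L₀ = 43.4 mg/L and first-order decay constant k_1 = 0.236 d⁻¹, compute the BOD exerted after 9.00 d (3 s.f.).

y ≈ 38.2 mg/L

y_t = L₀(1 − e^(−k_1 t)) = 43.4 × (1 − e^(−0.236×9.00))
= 43.4 × (1 − 0.1196) = 43.4 × 0.8804 = 38.21 mg/L.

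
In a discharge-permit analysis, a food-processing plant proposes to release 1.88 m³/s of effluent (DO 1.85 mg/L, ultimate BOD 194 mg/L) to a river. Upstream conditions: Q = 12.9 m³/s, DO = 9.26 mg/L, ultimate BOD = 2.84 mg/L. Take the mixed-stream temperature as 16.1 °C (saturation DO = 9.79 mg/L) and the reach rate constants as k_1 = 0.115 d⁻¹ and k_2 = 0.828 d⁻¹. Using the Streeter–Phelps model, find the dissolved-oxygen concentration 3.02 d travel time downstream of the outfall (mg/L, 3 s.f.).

Mixed DO = (12.9×9.26 + 1.88×1.85)/(12.9+1.88) = 122.9/14.78 = 8.317 mg/L.
Mixed L₀ = (12.9×2.84 + 1.88×194)/(14.78) = 401.4/14.78 = 27.16 mg/L.
Initial deficit D₀ = C_s − DO₀ = 9.79 − 8.317 = 1.473 mg/L.
D(3.02) = [0.115×27.16/(0.828−0.115)](e^(−0.115×3.02) − e^(−0.828×3.02)) + 1.473 e^(−0.828×3.02)
= 4.380 × (0.7066 − 0.08204) + 1.473 × 0.08204 = 2.856 mg/L.
DO = 9.79 − 2.856 = 6.934 mg/L.

DO ≈ 6.93 mg/L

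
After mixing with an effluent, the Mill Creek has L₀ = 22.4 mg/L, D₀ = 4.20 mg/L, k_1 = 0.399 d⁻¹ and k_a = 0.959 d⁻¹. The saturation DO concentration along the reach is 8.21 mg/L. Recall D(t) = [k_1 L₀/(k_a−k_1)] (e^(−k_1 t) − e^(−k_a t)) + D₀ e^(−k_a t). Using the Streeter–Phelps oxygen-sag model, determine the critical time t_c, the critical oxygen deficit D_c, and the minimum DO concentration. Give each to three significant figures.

t_c ≈ 1.02 d; D_c ≈ 6.20 mg/L; min DO ≈ 2.01 mg/L

At the critical point dD/dt = 0, so k_1 L₀ e^(−k_1 t) = k_a D. Substituting D(t) from the Streeter–Phelps equation and solving for t gives
t_c = ln[(k_a/k_1)(1 − D₀(k_a−k_1)/(k_1 L₀))] / (k_a−k_1).
Here k_a−k_1 = 0.5600 d⁻¹ and 1 − D₀(k_a−k_1)/(k_1 L₀) = 1 − 4.20×0.5600/(0.399×22.4) = 0.7368, so
t_c = ln(2.404 × 0.7368) / 0.5600 = 0.5715 / 0.5600 = 1.021 d.
L(t_c) = L₀ e^(−k_1 t_c) = 22.4 × 0.6655 = 14.91 mg/L, and at the critical point k_a D_c = k_1 L, so D_c = (0.399/0.959) × 14.91 = 6.202 mg/L.
Minimum DO = C_s − D_c = 8.21 − 6.202 = 2.008 mg/L.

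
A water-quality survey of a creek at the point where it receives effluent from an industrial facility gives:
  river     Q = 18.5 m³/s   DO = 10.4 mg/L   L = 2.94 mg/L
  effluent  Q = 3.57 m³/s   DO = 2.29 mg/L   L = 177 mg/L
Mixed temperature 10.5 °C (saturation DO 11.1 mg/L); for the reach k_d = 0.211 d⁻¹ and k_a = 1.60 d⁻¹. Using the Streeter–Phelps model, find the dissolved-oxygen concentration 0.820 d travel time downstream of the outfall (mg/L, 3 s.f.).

DO ≈ 7.86 mg/L

Mixed DO = (18.5×10.4 + 3.57×2.29)/(18.5+3.57) = 200.6/22.07 = 9.088 mg/L.
Mixed L₀ = (18.5×2.94 + 3.57×177)/(22.07) = 686.3/22.07 = 31.10 mg/L.
Initial deficit D₀ = C_s − DO₀ = 11.1 − 9.088 = 2.012 mg/L.
D(0.820) = [0.211×31.10/(1.60−0.211)](e^(−0.211×0.820) − e^(−1.60×0.820)) + 2.012 e^(−1.60×0.820)
= 4.724 × (0.8411 − 0.2693) + 2.012 × 0.2693 = 3.243 mg/L.
DO = 11.1 − 3.243 = 7.857 mg/L.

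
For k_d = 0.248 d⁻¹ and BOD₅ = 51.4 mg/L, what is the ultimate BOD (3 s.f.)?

L₀ ≈ 72.3 mg/L

BOD₅ = L₀(1 − e^(−5k_d)) ⇒ L₀ = BOD₅ / (1 − e^(−5×0.248))
= 51.4 / (1 − 0.2894) = 51.4 / 0.7106 = 72.33 mg/L.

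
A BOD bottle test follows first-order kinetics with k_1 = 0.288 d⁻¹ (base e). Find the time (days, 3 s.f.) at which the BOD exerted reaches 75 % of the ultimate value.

t ≈ 4.81 d

y/L₀ = 1 − e^(−k_1 t) = 0.75 ⇒ e^(−k_1 t) = 0.250
t = −ln(0.250) / 0.288 = 1.386 / 0.288 = 4.814 d.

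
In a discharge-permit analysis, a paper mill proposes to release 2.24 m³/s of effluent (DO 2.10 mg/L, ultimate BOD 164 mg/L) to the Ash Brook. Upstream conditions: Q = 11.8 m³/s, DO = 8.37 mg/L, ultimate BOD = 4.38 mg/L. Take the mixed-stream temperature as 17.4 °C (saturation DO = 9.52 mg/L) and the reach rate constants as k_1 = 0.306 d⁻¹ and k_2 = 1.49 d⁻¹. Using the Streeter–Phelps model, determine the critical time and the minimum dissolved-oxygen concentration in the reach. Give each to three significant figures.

t_c ≈ 1.06 d; minimum DO ≈ 5.09 mg/L

Mixed DO = (11.8×8.37 + 2.24×2.10)/(11.8+2.24) = 103.5/14.04 = 7.370 mg/L.
Mixed L₀ = (11.8×4.38 + 2.24×164)/(14.04) = 419.0/14.04 = 29.85 mg/L.
Initial deficit D₀ = C_s − DO₀ = 9.52 − 7.370 = 2.150 mg/L.
t_c = (1/1.184) ln[(1.49/0.306)(1 − 2.150×1.184/(0.306×29.85))] = 0.8446 × ln(3.512) = 1.061 d.
D_c = (0.306/1.49) × 29.85 × e^(−0.306×1.061) = 0.2054 × 29.85 × 0.7228 = 4.430 mg/L.
Minimum DO = 9.52 − 4.430 = 5.090 mg/L.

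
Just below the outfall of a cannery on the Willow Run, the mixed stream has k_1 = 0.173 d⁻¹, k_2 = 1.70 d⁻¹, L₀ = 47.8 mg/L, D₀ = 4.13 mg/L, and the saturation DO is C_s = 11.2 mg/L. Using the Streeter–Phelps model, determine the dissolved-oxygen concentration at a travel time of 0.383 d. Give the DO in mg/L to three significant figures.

k_1 L₀/(k_2−k_1) = 0.173×47.8/(1.70−0.173) = 8.269/1.527 = 5.415 mg/L.
e^(−k_1 t) = e^(−0.173×0.3830) = 0.9359; e^(−k_2 t) = e^(−1.70×0.3830) = 0.5215.
D = 5.415 × (0.9359 − 0.5215) + 4.13 × 0.5215 = 2.244 + 2.154 = 4.398 mg/L.
DO = C_s − D = 11.2 − 4.398 = 6.802 mg/L.

DO ≈ 6.80 mg/L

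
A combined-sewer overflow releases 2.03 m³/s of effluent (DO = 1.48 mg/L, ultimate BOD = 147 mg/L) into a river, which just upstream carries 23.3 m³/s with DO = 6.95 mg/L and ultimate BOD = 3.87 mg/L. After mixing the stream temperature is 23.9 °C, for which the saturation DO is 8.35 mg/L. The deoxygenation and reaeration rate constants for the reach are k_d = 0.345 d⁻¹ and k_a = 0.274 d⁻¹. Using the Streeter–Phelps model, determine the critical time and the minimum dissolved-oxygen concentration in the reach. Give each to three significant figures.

t_c ≈ 2.90 d; minimum DO ≈ 1.25 mg/L

Mixed DO = (23.3×6.95 + 2.03×1.48)/(23.3+2.03) = 164.9/25.33 = 6.512 mg/L.
Mixed L₀ = (23.3×3.87 + 2.03×147)/(25.33) = 388.6/25.33 = 15.34 mg/L.
Initial deficit D₀ = C_s − DO₀ = 8.35 − 6.512 = 1.838 mg/L.
t_c = (1/-0.07100) ln[(0.274/0.345)(1 − 1.838×-0.07100/(0.345×15.34))] = -14.08 × ln(0.8138) = 2.902 d.
D_c = (0.345/0.274) × 15.34 × e^(−0.345×2.902) = 1.259 × 15.34 × 0.3674 = 7.097 mg/L.
Minimum DO = 8.35 − 7.097 = 1.253 mg/L.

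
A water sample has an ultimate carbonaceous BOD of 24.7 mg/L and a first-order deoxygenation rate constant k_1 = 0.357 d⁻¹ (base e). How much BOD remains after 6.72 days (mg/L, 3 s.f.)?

L_t = L₀ e^(−k_1 t) = 24.7 × e^(−0.357×6.72) = 24.7 × 0.09081 = 2.243 mg/L.

L ≈ 2.24 mg/L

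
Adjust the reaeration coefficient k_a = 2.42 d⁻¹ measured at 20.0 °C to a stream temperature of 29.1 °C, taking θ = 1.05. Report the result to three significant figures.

k_a ≈ 3.77 d⁻¹

k_a(T₂) = k_a(T₁) · θ^(T₂−T₁) = 2.42 × 1.05^(29.1−20.0)
= 2.42 × 1.05^9.10 = 2.42 × 1.559 = 3.773 d⁻¹.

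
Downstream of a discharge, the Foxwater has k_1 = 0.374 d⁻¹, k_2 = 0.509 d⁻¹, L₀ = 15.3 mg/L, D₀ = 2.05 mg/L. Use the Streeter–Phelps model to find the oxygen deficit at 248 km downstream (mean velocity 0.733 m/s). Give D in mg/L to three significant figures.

Travel time t = x/v = 248 km / (0.733 m/s) = 248000 m / 0.733 m/s = 338300 s = 3.916 d.
k_1 L₀/(k_2−k_1) = 0.374×15.3/(0.509−0.374) = 5.722/0.1350 = 42.39 mg/L.
e^(−k_1 t) = e^(−0.374×3.916) = 0.2312; e^(−k_2 t) = e^(−0.509×3.916) = 0.1363.
D = 42.39 × (0.2312 − 0.1363) + 2.05 × 0.1363 = 4.023 + 0.2793 = 4.303 mg/L.

D ≈ 4.30 mg/L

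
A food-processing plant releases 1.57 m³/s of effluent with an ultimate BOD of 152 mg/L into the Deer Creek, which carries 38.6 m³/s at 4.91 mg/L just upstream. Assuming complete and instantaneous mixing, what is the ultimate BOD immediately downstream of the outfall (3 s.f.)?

Flow-weighted mixing: C = (Q_r C_r + Q_w C_w)/(Q_r + Q_w)
= (38.6×4.91 + 1.57×152)/(38.6 + 1.57) = 428.2/40.17 = 10.66 mg/L.

10.7 mg/L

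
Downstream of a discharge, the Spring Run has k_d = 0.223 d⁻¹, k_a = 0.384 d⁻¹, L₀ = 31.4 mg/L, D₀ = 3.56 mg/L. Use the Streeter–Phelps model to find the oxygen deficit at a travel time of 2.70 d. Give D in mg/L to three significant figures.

D ≈ 9.66 mg/L

k_d L₀/(k_a−k_d) = 0.223×31.4/(0.384−0.223) = 7.002/0.1610 = 43.49 mg/L.
e^(−k_d t) = e^(−0.223×2.700) = 0.5477; e^(−k_a t) = e^(−0.384×2.700) = 0.3546.
D = 43.49 × (0.5477 − 0.3546) + 3.56 × 0.3546 = 8.397 + 1.262 = 9.659 mg/L.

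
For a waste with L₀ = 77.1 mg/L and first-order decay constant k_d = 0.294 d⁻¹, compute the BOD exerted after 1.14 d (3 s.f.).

y_t = L₀(1 − e^(−k_d t)) = 77.1 × (1 − e^(−0.294×1.14))
= 77.1 × (1 − 0.7152) = 77.1 × 0.2848 = 21.96 mg/L.

y ≈ 22.0 mg/L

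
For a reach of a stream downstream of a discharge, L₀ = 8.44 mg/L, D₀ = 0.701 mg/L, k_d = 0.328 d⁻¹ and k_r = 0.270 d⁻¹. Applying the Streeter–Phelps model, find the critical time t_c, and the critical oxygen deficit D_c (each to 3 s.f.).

With k_r/k_d = 0.8232 and 1 − D₀(k_r−k_d)/(k_d L₀) = 1.015,
t_c = ln(0.8232 × 1.015) / (0.270 − 0.328) = ln(0.8353) / -0.05800 = -0.1800/-0.05800 = 3.104 d.
D_c = (k_d/k_r) L₀ e^(−k_d t_c) = (0.328/0.270) × 8.44 × e^(−0.328×3.104) = 1.215 × 8.44 × 0.3613 = 3.705 mg/L.

t_c ≈ 3.10 d; D_c ≈ 3.70 mg/L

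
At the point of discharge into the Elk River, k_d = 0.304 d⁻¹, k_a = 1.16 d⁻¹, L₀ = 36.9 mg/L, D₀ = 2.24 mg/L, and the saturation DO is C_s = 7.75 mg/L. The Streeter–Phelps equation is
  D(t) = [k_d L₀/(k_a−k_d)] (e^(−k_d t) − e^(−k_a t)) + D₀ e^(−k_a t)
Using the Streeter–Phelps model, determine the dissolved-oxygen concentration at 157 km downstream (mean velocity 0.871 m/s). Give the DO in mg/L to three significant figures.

Travel time t = x/v = 157 km / (0.871 m/s) = 157000 m / 0.871 m/s = 180300 s = 2.086 d.
k_d L₀/(k_a−k_d) = 0.304×36.9/(1.16−0.304) = 11.22/0.8560 = 13.10 mg/L.
e^(−k_d t) = e^(−0.304×2.086) = 0.5303; e^(−k_a t) = e^(−1.16×2.086) = 0.08892.
D = 13.10 × (0.5303 − 0.08892) + 2.24 × 0.08892 = 5.785 + 0.1992 = 5.984 mg/L.
DO = C_s − D = 7.75 − 5.984 = 1.766 mg/L.

DO ≈ 1.77 mg/L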